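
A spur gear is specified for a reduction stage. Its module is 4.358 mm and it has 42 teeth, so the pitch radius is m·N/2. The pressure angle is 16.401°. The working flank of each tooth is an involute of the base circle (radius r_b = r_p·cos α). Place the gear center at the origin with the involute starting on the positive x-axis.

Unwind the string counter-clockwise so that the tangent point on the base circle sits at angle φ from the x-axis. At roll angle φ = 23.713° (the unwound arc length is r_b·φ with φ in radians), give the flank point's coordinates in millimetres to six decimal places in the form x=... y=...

x=94.994162 y=2.039286

pitch radius r_p = m·N/2 = 4.358·42/2 = 91.518000
base radius r_b = r_p·cos α = 91.518000·cos 16.401° = 87.794045
roll angle φ = 23.713° = 0.41386993 rad
x = r_b·(cos φ + φ·sin φ) = 87.794045·(0.91557137 + 0.41386993·0.40215552) = 94.994162
y = r_b·(sin φ − φ·cos φ) = 87.794045·(0.40215552 − 0.41386993·0.91557137) = 2.039286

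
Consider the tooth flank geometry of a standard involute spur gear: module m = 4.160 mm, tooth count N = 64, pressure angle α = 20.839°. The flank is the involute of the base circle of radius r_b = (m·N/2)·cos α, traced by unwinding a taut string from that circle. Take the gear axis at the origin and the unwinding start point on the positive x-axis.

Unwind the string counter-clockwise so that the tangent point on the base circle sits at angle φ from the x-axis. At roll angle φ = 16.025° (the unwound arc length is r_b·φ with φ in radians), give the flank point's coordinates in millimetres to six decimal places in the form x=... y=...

x=129.183152 y=0.900255

pitch radius r_p = m·N/2 = 4.160·64/2 = 133.120000
base radius r_b = r_p·cos α = 133.120000·cos 20.839° = 124.411788
roll angle φ = 16.025° = 0.27968901 rad
x = r_b·(cos φ + φ·sin φ) = 124.411788·(0.96114133 + 0.27968901·0.27605676) = 129.183152
y = r_b·(sin φ − φ·cos φ) = 124.411788·(0.27605676 − 0.27968901·0.96114133) = 0.900255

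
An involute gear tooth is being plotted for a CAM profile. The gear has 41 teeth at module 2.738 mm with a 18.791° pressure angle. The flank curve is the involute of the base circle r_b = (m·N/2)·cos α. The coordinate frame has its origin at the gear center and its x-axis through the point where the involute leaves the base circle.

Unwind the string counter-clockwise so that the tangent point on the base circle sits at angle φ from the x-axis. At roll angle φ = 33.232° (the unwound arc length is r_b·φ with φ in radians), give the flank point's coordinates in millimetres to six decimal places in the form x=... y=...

pitch radius r_p = m·N/2 = 2.738·41/2 = 56.129000
base radius r_b = r_p·cos α = 56.129000·cos 18.791° = 53.137317
roll angle φ = 33.232° = 0.58000782 rad
x = r_b·(cos φ + φ·sin φ) = 53.137317·(0.83645837 + 0.58000782·0.54803048) = 61.337485
y = r_b·(sin φ − φ·cos φ) = 53.137317·(0.54803048 − 0.58000782·0.83645837) = 3.341173

x=61.337485 y=3.341173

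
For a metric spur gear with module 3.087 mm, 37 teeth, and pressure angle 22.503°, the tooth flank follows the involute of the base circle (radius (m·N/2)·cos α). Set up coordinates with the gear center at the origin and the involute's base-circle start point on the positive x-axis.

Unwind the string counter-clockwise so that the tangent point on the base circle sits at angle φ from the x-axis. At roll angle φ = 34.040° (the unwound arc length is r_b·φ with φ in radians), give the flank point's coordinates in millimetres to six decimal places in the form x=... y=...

pitch radius r_p = m·N/2 = 3.087·37/2 = 57.109500
base radius r_b = r_p·cos α = 57.109500·cos 22.503° = 52.761154
roll angle φ = 34.040° = 0.59411008 rad
x = r_b·(cos φ + φ·sin φ) = 52.761154·(0.82864698 + 0.59411008·0.55977154) = 61.266932
y = r_b·(sin φ − φ·cos φ) = 52.761154·(0.55977154 − 0.59411008·0.82864698) = 3.559480

x=61.266932 y=3.559480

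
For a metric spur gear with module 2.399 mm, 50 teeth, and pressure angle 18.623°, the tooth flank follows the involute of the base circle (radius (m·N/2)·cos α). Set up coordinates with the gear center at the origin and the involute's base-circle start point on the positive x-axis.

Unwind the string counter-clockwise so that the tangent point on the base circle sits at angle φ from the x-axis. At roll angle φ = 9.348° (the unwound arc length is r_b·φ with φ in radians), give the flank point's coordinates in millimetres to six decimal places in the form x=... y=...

pitch radius r_p = m·N/2 = 2.399·50/2 = 59.975000
base radius r_b = r_p·cos α = 59.975000·cos 18.623° = 56.834727
roll angle φ = 9.348° = 0.16315338 rad
x = r_b·(cos φ + φ·sin φ) = 56.834727·(0.98671999 + 0.16315338·0.16243051) = 57.586143
y = r_b·(sin φ − φ·cos φ) = 56.834727·(0.16243051 − 0.16315338·0.98671999) = 0.082059

x=57.586143 y=0.082059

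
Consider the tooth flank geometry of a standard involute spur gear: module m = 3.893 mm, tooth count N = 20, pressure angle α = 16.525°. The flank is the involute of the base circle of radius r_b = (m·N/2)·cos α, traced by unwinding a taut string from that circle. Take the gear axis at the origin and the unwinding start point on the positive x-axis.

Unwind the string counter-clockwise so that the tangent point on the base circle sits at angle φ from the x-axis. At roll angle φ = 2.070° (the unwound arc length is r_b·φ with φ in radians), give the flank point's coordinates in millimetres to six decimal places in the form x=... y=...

pitch radius r_p = m·N/2 = 3.893·20/2 = 38.930000
base radius r_b = r_p·cos α = 38.930000·cos 16.525° = 37.322024
roll angle φ = 2.070° = 0.03612832 rad
x = r_b·(cos φ + φ·sin φ) = 37.322024·(0.99934744 + 0.03612832·0.03612046) = 37.346374
y = r_b·(sin φ − φ·cos φ) = 37.322024·(0.03612046 − 0.03612832·0.99934744) = 0.000587

x=37.346374 y=0.000587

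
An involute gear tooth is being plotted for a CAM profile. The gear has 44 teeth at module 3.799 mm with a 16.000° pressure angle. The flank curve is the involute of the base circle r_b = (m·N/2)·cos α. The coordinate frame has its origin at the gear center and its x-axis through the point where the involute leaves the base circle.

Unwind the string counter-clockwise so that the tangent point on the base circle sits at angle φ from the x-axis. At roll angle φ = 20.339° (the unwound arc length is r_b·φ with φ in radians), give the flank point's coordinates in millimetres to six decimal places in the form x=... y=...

pitch radius r_p = m·N/2 = 3.799·44/2 = 83.578000
base radius r_b = r_p·cos α = 83.578000·cos 16.000° = 80.340330
roll angle φ = 20.339° = 0.35498252 rad
x = r_b·(cos φ + φ·sin φ) = 80.340330·(0.93765257 + 0.35498252·0.34757397) = 85.243922
y = r_b·(sin φ − φ·cos φ) = 80.340330·(0.34757397 − 0.35498252·0.93765257) = 1.182907

x=85.243922 y=1.182907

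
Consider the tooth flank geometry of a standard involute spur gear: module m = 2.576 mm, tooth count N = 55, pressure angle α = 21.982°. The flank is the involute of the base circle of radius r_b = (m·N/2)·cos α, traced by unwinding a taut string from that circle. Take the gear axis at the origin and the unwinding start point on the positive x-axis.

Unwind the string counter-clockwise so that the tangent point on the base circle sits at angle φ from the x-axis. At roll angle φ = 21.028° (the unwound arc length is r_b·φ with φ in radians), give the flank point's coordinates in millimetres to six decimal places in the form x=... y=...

pitch radius r_p = m·N/2 = 2.576·55/2 = 70.840000
base radius r_b = r_p·cos α = 70.840000·cos 21.982° = 65.690038
roll angle φ = 21.028° = 0.36700784 rad
x = r_b·(cos φ + φ·sin φ) = 65.690038·(0.93340518 + 0.36700784·0.35882414) = 69.966226
y = r_b·(sin φ − φ·cos φ) = 65.690038·(0.35882414 − 0.36700784·0.93340518) = 1.067931

x=69.966226 y=1.067931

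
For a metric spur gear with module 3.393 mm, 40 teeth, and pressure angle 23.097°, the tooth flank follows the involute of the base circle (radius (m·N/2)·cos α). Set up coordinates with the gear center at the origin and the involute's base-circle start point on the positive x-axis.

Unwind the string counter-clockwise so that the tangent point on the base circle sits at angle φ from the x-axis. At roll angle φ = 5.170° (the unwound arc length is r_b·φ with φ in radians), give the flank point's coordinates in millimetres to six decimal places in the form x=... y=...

x=62.674080 y=0.015274

pitch radius r_p = m·N/2 = 3.393·40/2 = 67.860000
base radius r_b = r_p·cos α = 67.860000·cos 23.097° = 62.420481
roll angle φ = 5.170° = 0.09023352 rad
x = r_b·(cos φ + φ·sin φ) = 62.420481·(0.99593172 + 0.09023352·0.09011112) = 62.674080
y = r_b·(sin φ − φ·cos φ) = 62.420481·(0.09011112 − 0.09023352·0.99593172) = 0.015274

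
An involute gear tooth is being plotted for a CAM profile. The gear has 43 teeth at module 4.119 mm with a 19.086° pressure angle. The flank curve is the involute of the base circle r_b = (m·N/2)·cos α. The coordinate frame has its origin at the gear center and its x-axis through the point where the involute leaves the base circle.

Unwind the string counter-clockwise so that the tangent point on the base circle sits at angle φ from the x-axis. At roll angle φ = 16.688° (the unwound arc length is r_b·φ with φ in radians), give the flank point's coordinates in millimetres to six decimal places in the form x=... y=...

pitch radius r_p = m·N/2 = 4.119·43/2 = 88.558500
base radius r_b = r_p·cos α = 88.558500·cos 19.086° = 83.690336
roll angle φ = 16.688° = 0.29126055 rad
x = r_b·(cos φ + φ·sin φ) = 83.690336·(0.95788266 + 0.29126055·0.28715991) = 87.165244
y = r_b·(sin φ − φ·cos φ) = 83.690336·(0.28715991 − 0.29126055·0.95788266) = 0.683456

x=87.165244 y=0.683456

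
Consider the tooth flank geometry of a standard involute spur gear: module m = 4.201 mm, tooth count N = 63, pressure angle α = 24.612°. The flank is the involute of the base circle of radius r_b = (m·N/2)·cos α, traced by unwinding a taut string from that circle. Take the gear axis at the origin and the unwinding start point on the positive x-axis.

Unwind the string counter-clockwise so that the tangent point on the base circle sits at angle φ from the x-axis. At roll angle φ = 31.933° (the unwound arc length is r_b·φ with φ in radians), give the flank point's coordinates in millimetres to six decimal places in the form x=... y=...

x=137.568256 y=6.729420

pitch radius r_p = m·N/2 = 4.201·63/2 = 132.331500
base radius r_b = r_p·cos α = 132.331500·cos 24.612° = 120.309038
roll angle φ = 31.933° = 0.55733599 rad
x = r_b·(cos φ + φ·sin φ) = 120.309038·(0.84866719 + 0.55733599·0.52892722) = 137.568256
y = r_b·(sin φ − φ·cos φ) = 120.309038·(0.52892722 − 0.55733599·0.84866719) = 6.729420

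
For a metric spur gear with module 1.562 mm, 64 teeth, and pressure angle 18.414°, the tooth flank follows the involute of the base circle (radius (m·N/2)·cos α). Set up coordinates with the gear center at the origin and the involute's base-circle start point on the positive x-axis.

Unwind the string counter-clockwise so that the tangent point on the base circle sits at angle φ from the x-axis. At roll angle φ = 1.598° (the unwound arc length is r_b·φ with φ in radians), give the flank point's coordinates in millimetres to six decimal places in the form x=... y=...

pitch radius r_p = m·N/2 = 1.562·64/2 = 49.984000
base radius r_b = r_p·cos α = 49.984000·cos 18.414° = 47.424762
roll angle φ = 1.598° = 0.02789036 rad
x = r_b·(cos φ + φ·sin φ) = 47.424762·(0.99961109 + 0.02789036·0.02788675) = 47.443204
y = r_b·(sin φ − φ·cos φ) = 47.424762·(0.02788675 − 0.02789036·0.99961109) = 0.000343

x=47.443204 y=0.000343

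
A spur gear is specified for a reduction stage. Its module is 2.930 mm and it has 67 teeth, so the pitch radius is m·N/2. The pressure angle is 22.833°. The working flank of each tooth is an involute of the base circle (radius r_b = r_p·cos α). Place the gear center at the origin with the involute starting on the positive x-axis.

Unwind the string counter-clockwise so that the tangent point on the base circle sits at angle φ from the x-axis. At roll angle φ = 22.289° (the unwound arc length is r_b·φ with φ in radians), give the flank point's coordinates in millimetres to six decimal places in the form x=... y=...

pitch radius r_p = m·N/2 = 2.930·67/2 = 98.155000
base radius r_b = r_p·cos α = 98.155000·cos 22.833° = 90.463555
roll angle φ = 22.289° = 0.38901644 rad
x = r_b·(cos φ + φ·sin φ) = 90.463555·(0.92528255 + 0.38901644·0.37927853) = 97.051847
y = r_b·(sin φ − φ·cos φ) = 90.463555·(0.37927853 − 0.38901644·0.92528255) = 1.748516

x=97.051847 y=1.748516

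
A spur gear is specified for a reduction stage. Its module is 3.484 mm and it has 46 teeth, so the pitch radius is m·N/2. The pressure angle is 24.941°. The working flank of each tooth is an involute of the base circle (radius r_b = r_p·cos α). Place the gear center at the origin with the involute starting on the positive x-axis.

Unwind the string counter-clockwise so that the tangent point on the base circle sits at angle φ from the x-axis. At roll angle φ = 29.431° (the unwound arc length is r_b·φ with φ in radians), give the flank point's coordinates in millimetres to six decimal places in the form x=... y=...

pitch radius r_p = m·N/2 = 3.484·46/2 = 80.132000
base radius r_b = r_p·cos α = 80.132000·cos 24.941° = 72.659090
roll angle φ = 29.431° = 0.51366785 rad
x = r_b·(cos φ + φ·sin φ) = 72.659090·(0.87094808 + 0.51366785·0.49137505) = 81.621708
y = r_b·(sin φ − φ·cos φ) = 72.659090·(0.49137505 − 0.51366785·0.87094808) = 3.196784

x=81.621708 y=3.196784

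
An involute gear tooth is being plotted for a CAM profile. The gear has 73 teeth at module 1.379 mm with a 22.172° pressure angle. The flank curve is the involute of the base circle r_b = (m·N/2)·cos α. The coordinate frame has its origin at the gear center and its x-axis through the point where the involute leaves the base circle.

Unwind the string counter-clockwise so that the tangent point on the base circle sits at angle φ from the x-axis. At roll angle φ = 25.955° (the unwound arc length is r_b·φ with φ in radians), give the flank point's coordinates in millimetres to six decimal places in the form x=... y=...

pitch radius r_p = m·N/2 = 1.379·73/2 = 50.333500
base radius r_b = r_p·cos α = 50.333500·cos 22.172° = 46.611595
roll angle φ = 25.955° = 0.45300021 rad
x = r_b·(cos φ + φ·sin φ) = 46.611595·(0.89913806 + 0.45300021·0.43766510) = 51.151586
y = r_b·(sin φ − φ·cos φ) = 46.611595·(0.43766510 − 0.45300021·0.89913806) = 1.414912

x=51.151586 y=1.414912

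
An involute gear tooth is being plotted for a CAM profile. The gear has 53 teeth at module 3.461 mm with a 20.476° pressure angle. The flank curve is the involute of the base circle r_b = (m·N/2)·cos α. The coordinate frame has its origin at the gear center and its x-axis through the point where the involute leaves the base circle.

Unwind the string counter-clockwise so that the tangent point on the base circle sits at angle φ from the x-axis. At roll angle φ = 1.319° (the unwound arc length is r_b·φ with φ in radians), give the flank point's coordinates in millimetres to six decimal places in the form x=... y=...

x=85.944506 y=0.000349

pitch radius r_p = m·N/2 = 3.461·53/2 = 91.716500
base radius r_b = r_p·cos α = 91.716500·cos 20.476° = 85.921742
roll angle φ = 1.319° = 0.02302089 rad
x = r_b·(cos φ + φ·sin φ) = 85.921742·(0.99973503 + 0.02302089·0.02301886) = 85.944506
y = r_b·(sin φ − φ·cos φ) = 85.921742·(0.02301886 − 0.02302089·0.99973503) = 0.000349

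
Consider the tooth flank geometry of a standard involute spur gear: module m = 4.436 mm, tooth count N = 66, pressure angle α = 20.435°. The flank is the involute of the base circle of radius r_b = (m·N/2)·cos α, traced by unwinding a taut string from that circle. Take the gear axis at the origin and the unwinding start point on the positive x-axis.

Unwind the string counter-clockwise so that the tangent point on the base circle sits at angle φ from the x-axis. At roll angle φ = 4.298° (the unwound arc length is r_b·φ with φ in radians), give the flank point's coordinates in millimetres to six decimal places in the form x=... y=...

pitch radius r_p = m·N/2 = 4.436·66/2 = 146.388000
base radius r_b = r_p·cos α = 146.388000·cos 20.435° = 137.175640
roll angle φ = 4.298° = 0.07501425 rad
x = r_b·(cos φ + φ·sin φ) = 137.175640·(0.99718775 + 0.07501425·0.07494392) = 137.561050
y = r_b·(sin φ − φ·cos φ) = 137.175640·(0.07494392 − 0.07501425·0.99718775) = 0.019290

x=137.561050 y=0.019290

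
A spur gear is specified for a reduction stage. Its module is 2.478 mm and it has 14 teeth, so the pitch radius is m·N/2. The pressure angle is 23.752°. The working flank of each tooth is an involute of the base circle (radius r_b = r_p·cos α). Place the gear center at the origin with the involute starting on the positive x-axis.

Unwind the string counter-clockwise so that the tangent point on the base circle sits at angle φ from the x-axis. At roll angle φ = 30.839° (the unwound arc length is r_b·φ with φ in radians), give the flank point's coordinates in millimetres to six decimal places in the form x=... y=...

x=18.012629 y=0.801566

pitch radius r_p = m·N/2 = 2.478·14/2 = 17.346000
base radius r_b = r_p·cos α = 17.346000·cos 23.752° = 15.876749
roll angle φ = 30.839° = 0.53824209 rad
x = r_b·(cos φ + φ·sin φ) = 15.876749·(0.85861116 + 0.53824209·0.51262742) = 18.012629
y = r_b·(sin φ − φ·cos φ) = 15.876749·(0.51262742 − 0.53824209·0.85861116) = 0.801566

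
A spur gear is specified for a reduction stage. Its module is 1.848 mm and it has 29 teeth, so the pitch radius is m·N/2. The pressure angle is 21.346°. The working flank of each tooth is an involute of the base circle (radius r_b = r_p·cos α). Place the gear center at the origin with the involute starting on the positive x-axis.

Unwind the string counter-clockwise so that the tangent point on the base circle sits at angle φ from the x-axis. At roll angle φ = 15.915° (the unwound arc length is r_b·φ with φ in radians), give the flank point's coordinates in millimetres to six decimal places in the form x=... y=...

x=25.902100 y=0.176922

pitch radius r_p = m·N/2 = 1.848·29/2 = 26.796000
base radius r_b = r_p·cos α = 26.796000·cos 21.346° = 24.957775
roll angle φ = 15.915° = 0.27776915 rad
x = r_b·(cos φ + φ·sin φ) = 24.957775·(0.96166955 + 0.27776915·0.27421099) = 25.902100
y = r_b·(sin φ − φ·cos φ) = 24.957775·(0.27421099 − 0.27776915·0.96166955) = 0.176922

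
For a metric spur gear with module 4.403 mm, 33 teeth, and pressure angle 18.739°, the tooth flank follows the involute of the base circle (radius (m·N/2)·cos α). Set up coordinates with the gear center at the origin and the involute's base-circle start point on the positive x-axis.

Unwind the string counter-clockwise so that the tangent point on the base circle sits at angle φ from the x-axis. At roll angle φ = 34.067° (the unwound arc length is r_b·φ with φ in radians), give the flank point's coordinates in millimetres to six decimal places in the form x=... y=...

pitch radius r_p = m·N/2 = 4.403·33/2 = 72.649500
base radius r_b = r_p·cos α = 72.649500·cos 18.739° = 68.798483
roll angle φ = 34.067° = 0.59458132 rad
x = r_b·(cos φ + φ·sin φ) = 68.798483·(0.82838310 + 0.59458132·0.56016197) = 79.905650
y = r_b·(sin φ − φ·cos φ) = 68.798483·(0.56016197 − 0.59458132·0.82838310) = 4.652212

x=79.905650 y=4.652212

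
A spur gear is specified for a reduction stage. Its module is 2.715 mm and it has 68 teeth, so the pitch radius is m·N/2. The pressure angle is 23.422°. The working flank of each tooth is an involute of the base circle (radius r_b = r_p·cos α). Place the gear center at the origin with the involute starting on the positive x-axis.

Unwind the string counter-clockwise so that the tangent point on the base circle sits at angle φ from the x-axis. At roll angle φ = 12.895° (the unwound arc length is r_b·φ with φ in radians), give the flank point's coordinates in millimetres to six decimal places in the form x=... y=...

x=86.821972 y=0.320241

pitch radius r_p = m·N/2 = 2.715·68/2 = 92.310000
base radius r_b = r_p·cos α = 92.310000·cos 23.422° = 84.703847
roll angle φ = 12.895° = 0.22506021 rad
x = r_b·(cos φ + φ·sin φ) = 84.703847·(0.97478067 + 0.22506021·0.22316505) = 86.821972
y = r_b·(sin φ − φ·cos φ) = 84.703847·(0.22316505 − 0.22506021·0.97478067) = 0.320241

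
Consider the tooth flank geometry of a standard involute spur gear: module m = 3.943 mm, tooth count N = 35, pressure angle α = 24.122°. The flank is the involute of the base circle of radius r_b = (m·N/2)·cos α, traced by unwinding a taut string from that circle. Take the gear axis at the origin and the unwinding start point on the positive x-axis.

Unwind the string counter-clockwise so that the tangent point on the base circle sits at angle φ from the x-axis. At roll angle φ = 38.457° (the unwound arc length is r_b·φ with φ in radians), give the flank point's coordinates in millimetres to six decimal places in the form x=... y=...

x=75.604753 y=6.066330

pitch radius r_p = m·N/2 = 3.943·35/2 = 69.002500
base radius r_b = r_p·cos α = 69.002500·cos 24.122° = 62.977017
roll angle φ = 38.457° = 0.67120127 rad
x = r_b·(cos φ + φ·sin φ) = 62.977017·(0.78307513 + 0.67120127·0.62192712) = 75.604753
y = r_b·(sin φ − φ·cos φ) = 62.977017·(0.62192712 − 0.67120127·0.78307513) = 6.066330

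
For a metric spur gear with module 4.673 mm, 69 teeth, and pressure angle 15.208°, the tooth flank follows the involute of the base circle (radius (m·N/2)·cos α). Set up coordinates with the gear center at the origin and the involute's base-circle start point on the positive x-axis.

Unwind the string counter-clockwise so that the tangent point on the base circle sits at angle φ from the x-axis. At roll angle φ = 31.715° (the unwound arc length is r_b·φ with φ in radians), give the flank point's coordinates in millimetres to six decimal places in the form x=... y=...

pitch radius r_p = m·N/2 = 4.673·69/2 = 161.218500
base radius r_b = r_p·cos α = 161.218500·cos 15.208° = 155.572608
roll angle φ = 31.715° = 0.55353117 rad
x = r_b·(cos φ + φ·sin φ) = 155.572608·(0.85067351 + 0.55353117·0.52569437) = 177.611294
y = r_b·(sin φ − φ·cos φ) = 155.572608·(0.52569437 − 0.55353117·0.85067351) = 8.528501

x=177.611294 y=8.528501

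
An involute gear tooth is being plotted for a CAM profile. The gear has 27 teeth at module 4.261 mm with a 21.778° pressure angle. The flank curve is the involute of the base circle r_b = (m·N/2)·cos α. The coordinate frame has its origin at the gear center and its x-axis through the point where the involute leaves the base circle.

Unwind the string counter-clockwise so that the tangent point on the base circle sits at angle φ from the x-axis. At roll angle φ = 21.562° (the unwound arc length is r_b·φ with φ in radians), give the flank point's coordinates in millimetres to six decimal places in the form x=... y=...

x=57.067675 y=0.935626

pitch radius r_p = m·N/2 = 4.261·27/2 = 57.523500
base radius r_b = r_p·cos α = 57.523500·cos 21.778° = 53.417953
roll angle φ = 21.562° = 0.37632789 rad
x = r_b·(cos φ + φ·sin φ) = 53.417953·(0.93002043 + 0.37632789·0.36750782) = 57.067675
y = r_b·(sin φ − φ·cos φ) = 53.417953·(0.36750782 − 0.37632789·0.93002043) = 0.935626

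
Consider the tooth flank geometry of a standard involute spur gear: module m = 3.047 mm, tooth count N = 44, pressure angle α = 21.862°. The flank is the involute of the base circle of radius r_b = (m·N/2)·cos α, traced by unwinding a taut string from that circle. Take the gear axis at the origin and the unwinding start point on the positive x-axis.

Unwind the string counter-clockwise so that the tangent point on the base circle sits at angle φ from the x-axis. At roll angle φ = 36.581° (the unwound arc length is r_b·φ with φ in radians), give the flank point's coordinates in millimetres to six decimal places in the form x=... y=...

x=73.629892 y=5.180268

pitch radius r_p = m·N/2 = 3.047·44/2 = 67.034000
base radius r_b = r_p·cos α = 67.034000·cos 21.862° = 62.213144
roll angle φ = 36.581° = 0.63845889 rad
x = r_b·(cos φ + φ·sin φ) = 62.213144·(0.80301515 + 0.63845889·0.59595862) = 73.629892
y = r_b·(sin φ − φ·cos φ) = 62.213144·(0.59595862 − 0.63845889·0.80301515) = 5.180268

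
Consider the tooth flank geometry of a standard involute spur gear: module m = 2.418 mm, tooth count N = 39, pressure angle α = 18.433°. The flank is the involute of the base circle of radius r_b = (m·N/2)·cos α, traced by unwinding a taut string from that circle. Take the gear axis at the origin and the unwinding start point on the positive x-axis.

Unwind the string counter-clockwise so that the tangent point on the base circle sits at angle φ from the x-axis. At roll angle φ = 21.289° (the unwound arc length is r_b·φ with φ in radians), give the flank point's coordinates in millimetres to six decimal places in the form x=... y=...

pitch radius r_p = m·N/2 = 2.418·39/2 = 47.151000
base radius r_b = r_p·cos α = 47.151000·cos 18.433° = 44.731873
roll angle φ = 21.289° = 0.37156314 rad
x = r_b·(cos φ + φ·sin φ) = 44.731873·(0.93176095 + 0.37156314·0.36307235) = 47.713935
y = r_b·(sin φ − φ·cos φ) = 44.731873·(0.36307235 − 0.37156314·0.93176095) = 0.754373

x=47.713935 y=0.754373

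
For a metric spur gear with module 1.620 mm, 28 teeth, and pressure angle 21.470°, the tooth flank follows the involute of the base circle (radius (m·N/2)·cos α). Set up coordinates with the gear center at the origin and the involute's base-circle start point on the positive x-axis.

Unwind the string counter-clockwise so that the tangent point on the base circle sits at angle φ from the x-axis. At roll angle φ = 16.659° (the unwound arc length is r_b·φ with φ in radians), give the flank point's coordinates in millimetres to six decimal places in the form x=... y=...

pitch radius r_p = m·N/2 = 1.620·28/2 = 22.680000
base radius r_b = r_p·cos α = 22.680000·cos 21.470° = 21.106220
roll angle φ = 16.659° = 0.29075440 rad
x = r_b·(cos φ + φ·sin φ) = 21.106220·(0.95802788 + 0.29075440·0.28667504) = 21.979593
y = r_b·(sin φ − φ·cos φ) = 21.106220·(0.28667504 − 0.29075440·0.95802788) = 0.171472

x=21.979593 y=0.171472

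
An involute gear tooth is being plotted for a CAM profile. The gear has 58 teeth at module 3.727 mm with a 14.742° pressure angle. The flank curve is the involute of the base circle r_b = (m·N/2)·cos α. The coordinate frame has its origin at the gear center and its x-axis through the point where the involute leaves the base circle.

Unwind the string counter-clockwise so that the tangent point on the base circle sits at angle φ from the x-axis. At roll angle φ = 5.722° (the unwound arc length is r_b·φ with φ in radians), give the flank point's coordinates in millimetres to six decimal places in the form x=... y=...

x=105.045012 y=0.034669

pitch radius r_p = m·N/2 = 3.727·58/2 = 108.083000
base radius r_b = r_p·cos α = 108.083000·cos 14.742° = 104.525067
roll angle φ = 5.722° = 0.09986774 rad
x = r_b·(cos φ + φ·sin φ) = 104.525067·(0.99501736 + 0.09986774·0.09970182) = 105.045012
y = r_b·(sin φ − φ·cos φ) = 104.525067·(0.09970182 − 0.09986774·0.99501736) = 0.034669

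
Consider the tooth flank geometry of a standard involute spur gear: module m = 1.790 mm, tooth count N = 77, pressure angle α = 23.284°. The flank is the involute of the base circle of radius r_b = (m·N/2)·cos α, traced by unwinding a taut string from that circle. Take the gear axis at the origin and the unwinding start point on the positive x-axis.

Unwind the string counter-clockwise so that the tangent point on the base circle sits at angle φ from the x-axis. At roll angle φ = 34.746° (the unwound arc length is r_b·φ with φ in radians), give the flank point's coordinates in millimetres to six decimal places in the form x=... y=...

pitch radius r_p = m·N/2 = 1.790·77/2 = 68.915000
base radius r_b = r_p·cos α = 68.915000·cos 23.284° = 63.302342
roll angle φ = 34.746° = 0.60643210 rad
x = r_b·(cos φ + φ·sin φ) = 63.302342·(0.82168673 + 0.60643210·0.56993940) = 73.893854
y = r_b·(sin φ − φ·cos φ) = 63.302342·(0.56993940 − 0.60643210·0.82168673) = 4.535118

x=73.893854 y=4.535118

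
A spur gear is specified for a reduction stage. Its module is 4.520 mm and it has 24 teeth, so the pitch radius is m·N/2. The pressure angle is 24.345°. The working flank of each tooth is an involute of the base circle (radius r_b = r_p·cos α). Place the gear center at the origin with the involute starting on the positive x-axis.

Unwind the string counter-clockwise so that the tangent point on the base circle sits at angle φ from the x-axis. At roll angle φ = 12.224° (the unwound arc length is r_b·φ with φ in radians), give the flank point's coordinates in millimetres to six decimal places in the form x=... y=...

x=50.528878 y=0.159239

pitch radius r_p = m·N/2 = 4.520·24/2 = 54.240000
base radius r_b = r_p·cos α = 54.240000·cos 24.345° = 49.416968
roll angle φ = 12.224° = 0.21334905 rad
x = r_b·(cos φ + φ·sin φ) = 49.416968·(0.97732729 + 0.21334905·0.21173420) = 50.528878
y = r_b·(sin φ − φ·cos φ) = 49.416968·(0.21173420 − 0.21334905·0.97732729) = 0.159239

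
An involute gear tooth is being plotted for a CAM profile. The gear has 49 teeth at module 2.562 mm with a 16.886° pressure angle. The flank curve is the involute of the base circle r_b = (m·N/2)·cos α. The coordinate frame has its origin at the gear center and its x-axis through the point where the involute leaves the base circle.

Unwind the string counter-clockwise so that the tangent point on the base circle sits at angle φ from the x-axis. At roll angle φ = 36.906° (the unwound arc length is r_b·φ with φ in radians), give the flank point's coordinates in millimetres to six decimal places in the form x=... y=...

pitch radius r_p = m·N/2 = 2.562·49/2 = 62.769000
base radius r_b = r_p·cos α = 62.769000·cos 16.886° = 60.062689
roll angle φ = 36.906° = 0.64413121 rad
x = r_b·(cos φ + φ·sin φ) = 60.062689·(0.79962178 + 0.64413121·0.60050396) = 71.259883
y = r_b·(sin φ − φ·cos φ) = 60.062689·(0.60050396 − 0.64413121·0.79962178) = 5.131913

x=71.259883 y=5.131913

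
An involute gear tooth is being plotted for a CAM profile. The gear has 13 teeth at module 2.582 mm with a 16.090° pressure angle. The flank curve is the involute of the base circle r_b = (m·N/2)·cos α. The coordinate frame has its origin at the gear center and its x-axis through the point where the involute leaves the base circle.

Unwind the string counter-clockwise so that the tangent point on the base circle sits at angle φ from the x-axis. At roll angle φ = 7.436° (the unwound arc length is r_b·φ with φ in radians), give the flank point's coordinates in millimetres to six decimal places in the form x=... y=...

x=16.260803 y=0.011730

pitch radius r_p = m·N/2 = 2.582·13/2 = 16.783000
base radius r_b = r_p·cos α = 16.783000·cos 16.090° = 16.125569
roll angle φ = 7.436° = 0.12978268 rad
x = r_b·(cos φ + φ·sin φ) = 16.125569·(0.99159004 + 0.12978268·0.12941866) = 16.260803
y = r_b·(sin φ − φ·cos φ) = 16.125569·(0.12941866 − 0.12978268·0.99159004) = 0.011730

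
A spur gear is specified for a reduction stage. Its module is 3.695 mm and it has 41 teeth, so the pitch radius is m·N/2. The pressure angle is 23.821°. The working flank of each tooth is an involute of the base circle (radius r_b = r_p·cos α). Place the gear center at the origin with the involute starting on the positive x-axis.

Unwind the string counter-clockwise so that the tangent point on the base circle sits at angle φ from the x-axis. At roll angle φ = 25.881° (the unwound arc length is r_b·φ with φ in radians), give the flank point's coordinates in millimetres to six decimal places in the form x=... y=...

x=76.007621 y=2.085771

pitch radius r_p = m·N/2 = 3.695·41/2 = 75.747500
base radius r_b = r_p·cos α = 75.747500·cos 23.821° = 69.294699
roll angle φ = 25.881° = 0.45170866 rad
x = r_b·(cos φ + φ·sin φ) = 69.294699·(0.89970258 + 0.45170866·0.43650346) = 76.007621
y = r_b·(sin φ − φ·cos φ) = 69.294699·(0.43650346 − 0.45170866·0.89970258) = 2.085771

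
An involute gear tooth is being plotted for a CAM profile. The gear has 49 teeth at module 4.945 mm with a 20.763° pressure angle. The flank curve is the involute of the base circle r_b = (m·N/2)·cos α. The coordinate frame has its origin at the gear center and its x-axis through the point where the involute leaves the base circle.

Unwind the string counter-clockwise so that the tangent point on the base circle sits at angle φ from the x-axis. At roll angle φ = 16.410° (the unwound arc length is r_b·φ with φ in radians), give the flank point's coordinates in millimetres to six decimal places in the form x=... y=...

pitch radius r_p = m·N/2 = 4.945·49/2 = 121.152500
base radius r_b = r_p·cos α = 121.152500·cos 20.763° = 113.284227
roll angle φ = 16.410° = 0.28640853 rad
x = r_b·(cos φ + φ·sin φ) = 113.284227·(0.95926468 + 0.28640853·0.28250888) = 117.835719
y = r_b·(sin φ − φ·cos φ) = 113.284227·(0.28250888 − 0.28640853·0.95926468) = 0.879912

x=117.835719 y=0.879912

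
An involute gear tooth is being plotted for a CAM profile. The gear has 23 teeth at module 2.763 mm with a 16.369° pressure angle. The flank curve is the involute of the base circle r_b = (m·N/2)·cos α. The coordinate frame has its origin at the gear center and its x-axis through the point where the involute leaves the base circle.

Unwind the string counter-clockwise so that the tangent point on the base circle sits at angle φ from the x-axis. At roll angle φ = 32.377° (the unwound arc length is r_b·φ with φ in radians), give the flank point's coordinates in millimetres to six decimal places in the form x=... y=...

x=34.972342 y=1.775814

pitch radius r_p = m·N/2 = 2.763·23/2 = 31.774500
base radius r_b = r_p·cos α = 31.774500·cos 16.369° = 30.486571
roll angle φ = 32.377° = 0.56508525 rad
x = r_b·(cos φ + φ·sin φ) = 30.486571·(0.84454295 + 0.56508525·0.53548782) = 34.972342
y = r_b·(sin φ − φ·cos φ) = 30.486571·(0.53548782 − 0.56508525·0.84454295) = 1.775814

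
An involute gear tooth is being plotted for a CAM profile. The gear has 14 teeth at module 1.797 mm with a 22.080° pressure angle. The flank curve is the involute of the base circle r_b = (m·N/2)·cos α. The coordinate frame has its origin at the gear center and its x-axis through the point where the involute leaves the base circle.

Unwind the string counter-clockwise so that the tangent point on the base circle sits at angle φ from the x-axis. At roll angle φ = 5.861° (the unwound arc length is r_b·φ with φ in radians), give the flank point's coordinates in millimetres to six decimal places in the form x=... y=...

x=11.717282 y=0.004155

pitch radius r_p = m·N/2 = 1.797·14/2 = 12.579000
base radius r_b = r_p·cos α = 12.579000·cos 22.080° = 11.656455
roll angle φ = 5.861° = 0.10229375 rad
x = r_b·(cos φ + φ·sin φ) = 11.656455·(0.99477256 + 0.10229375·0.10211544) = 11.717282
y = r_b·(sin φ − φ·cos φ) = 11.656455·(0.10211544 − 0.10229375·0.99477256) = 0.004155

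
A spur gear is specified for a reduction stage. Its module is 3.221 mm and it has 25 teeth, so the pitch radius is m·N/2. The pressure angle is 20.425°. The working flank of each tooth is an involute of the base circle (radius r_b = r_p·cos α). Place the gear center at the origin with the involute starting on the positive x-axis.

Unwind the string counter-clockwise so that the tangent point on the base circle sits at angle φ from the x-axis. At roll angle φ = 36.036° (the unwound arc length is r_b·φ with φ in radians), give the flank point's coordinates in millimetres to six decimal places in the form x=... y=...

x=44.471973 y=3.007068

pitch radius r_p = m·N/2 = 3.221·25/2 = 40.262500
base radius r_b = r_p·cos α = 40.262500·cos 20.425° = 37.731189
roll angle φ = 36.036° = 0.62894685 rad
x = r_b·(cos φ + φ·sin φ) = 37.731189·(0.80864752 + 0.62894685·0.58829346) = 44.471973
y = r_b·(sin φ − φ·cos φ) = 37.731189·(0.58829346 − 0.62894685·0.80864752) = 3.007068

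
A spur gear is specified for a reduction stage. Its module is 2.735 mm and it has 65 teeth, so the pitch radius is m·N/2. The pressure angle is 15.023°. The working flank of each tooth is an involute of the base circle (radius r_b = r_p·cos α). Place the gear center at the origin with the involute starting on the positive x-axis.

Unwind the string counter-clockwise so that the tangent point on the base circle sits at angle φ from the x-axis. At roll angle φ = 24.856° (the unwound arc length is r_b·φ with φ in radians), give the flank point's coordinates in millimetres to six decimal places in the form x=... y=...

pitch radius r_p = m·N/2 = 2.735·65/2 = 88.887500
base radius r_b = r_p·cos α = 88.887500·cos 15.023° = 85.849490
roll angle φ = 24.856° = 0.43381904 rad
x = r_b·(cos φ + φ·sin φ) = 85.849490·(0.90736708 + 0.43381904·0.42033913) = 93.551751
y = r_b·(sin φ − φ·cos φ) = 85.849490·(0.42033913 − 0.43381904·0.90736708) = 2.292698

x=93.551751 y=2.292698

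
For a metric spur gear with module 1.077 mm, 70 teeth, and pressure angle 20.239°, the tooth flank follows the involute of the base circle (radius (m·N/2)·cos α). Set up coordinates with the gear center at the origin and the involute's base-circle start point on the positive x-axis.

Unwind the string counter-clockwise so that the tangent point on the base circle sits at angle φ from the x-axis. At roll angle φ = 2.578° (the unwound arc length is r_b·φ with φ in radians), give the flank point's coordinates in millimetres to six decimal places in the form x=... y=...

pitch radius r_p = m·N/2 = 1.077·70/2 = 37.695000
base radius r_b = r_p·cos α = 37.695000·cos 20.239° = 35.367627
roll angle φ = 2.578° = 0.04499459 rad
x = r_b·(cos φ + φ·sin φ) = 35.367627·(0.99898791 + 0.04499459·0.04497941) = 35.403410
y = r_b·(sin φ − φ·cos φ) = 35.367627·(0.04497941 − 0.04499459·0.99898791) = 0.001074

x=35.403410 y=0.001074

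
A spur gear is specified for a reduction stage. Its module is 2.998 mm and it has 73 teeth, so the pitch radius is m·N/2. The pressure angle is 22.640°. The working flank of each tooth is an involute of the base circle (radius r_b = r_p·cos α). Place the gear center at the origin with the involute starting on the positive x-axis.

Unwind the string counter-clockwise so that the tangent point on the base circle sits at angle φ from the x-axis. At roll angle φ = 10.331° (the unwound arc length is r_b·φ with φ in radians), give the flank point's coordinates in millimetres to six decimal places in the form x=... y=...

pitch radius r_p = m·N/2 = 2.998·73/2 = 109.427000
base radius r_b = r_p·cos α = 109.427000·cos 22.640° = 100.994742
roll angle φ = 10.331° = 0.18030997 rad
x = r_b·(cos φ + φ·sin φ) = 100.994742·(0.98378815 + 0.18030997·0.17933452) = 102.623176
y = r_b·(sin φ − φ·cos φ) = 100.994742·(0.17933452 − 0.18030997·0.98378815) = 0.196709

x=102.623176 y=0.196709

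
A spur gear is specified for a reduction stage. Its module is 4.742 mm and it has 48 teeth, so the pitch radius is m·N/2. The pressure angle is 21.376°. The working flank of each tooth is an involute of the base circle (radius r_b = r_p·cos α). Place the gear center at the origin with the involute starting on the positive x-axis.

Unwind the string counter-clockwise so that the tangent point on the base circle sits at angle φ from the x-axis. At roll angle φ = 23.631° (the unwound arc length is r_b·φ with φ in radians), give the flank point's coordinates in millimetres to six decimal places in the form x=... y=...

pitch radius r_p = m·N/2 = 4.742·48/2 = 113.808000
base radius r_b = r_p·cos α = 113.808000·cos 21.376° = 105.978985
roll angle φ = 23.631° = 0.41243876 rad
x = r_b·(cos φ + φ·sin φ) = 105.978985·(0.91614599 + 0.41243876·0.40084477) = 114.613083
y = r_b·(sin φ − φ·cos φ) = 105.978985·(0.40084477 − 0.41243876·0.91614599) = 2.436527

x=114.613083 y=2.436527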